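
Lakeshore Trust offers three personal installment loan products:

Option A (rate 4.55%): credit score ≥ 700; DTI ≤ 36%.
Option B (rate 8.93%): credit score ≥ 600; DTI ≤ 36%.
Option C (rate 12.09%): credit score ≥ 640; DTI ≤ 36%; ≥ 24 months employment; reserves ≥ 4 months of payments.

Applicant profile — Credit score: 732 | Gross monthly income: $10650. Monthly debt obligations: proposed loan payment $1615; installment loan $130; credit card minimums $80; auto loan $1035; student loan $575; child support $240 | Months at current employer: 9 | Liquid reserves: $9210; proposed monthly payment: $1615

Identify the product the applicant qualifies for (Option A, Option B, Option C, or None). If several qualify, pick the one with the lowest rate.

Option A

Total debts = (1,615 + 130 + 80 + 1,035 + 575 + 240) = 3,675; DTI = 3,675/10,650 = 34.5%.
Reserves = 9,210/1,615 = 5.7 months.
Option A: score 732 ≥ 700; DTI 34.5% ≤ 36% → qualifies.
Option B: score 732 ≥ 600; DTI 34.5% ≤ 36% → qualifies.
Option C: score 732 ≥ 640; DTI 34.5% ≤ 36%; employment 9 < 24 mo; reserves 5.7 ≥ 4 mo → does not qualify.
Qualifying: Option A, Option B. Lowest rate is 4.55% → Option A.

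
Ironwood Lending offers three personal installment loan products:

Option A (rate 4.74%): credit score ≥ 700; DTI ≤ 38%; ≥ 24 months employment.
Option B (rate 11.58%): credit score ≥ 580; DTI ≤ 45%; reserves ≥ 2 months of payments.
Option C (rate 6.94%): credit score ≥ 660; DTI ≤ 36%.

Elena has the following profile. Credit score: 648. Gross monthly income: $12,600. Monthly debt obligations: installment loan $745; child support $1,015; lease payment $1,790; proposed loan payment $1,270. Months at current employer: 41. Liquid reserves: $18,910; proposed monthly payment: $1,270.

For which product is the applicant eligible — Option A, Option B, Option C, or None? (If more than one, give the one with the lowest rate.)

Total debts = (745 + 1,015 + 1,790 + 1,270) = 4,820; DTI = 4,820/12,600 = 38.3%.
Reserves = 18,910/1,270 = 14.9 months.
Option A: score 648 < 700; DTI 38.3% > 38%; employment 41 ≥ 24 mo → does not qualify.
Option B: score 648 ≥ 580; DTI 38.3% ≤ 45%; reserves 14.9 ≥ 2 mo → qualifies.
Option C: score 648 < 660; DTI 38.3% > 36% → does not qualify.

Option B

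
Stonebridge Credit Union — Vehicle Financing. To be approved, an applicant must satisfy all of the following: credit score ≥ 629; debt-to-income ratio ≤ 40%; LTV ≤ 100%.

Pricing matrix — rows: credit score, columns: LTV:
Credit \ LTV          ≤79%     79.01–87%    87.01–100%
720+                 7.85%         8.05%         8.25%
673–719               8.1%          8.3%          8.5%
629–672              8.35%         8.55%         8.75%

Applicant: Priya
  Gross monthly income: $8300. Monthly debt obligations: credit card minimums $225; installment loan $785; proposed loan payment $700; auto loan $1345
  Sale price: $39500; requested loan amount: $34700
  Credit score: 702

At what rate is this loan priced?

8.5%

Credit score 702 ≥ 629; Total monthly debts = (225 + 785 + 700 + 1,345) = 3,055. DTI = 3,055/8,300 = 36.8% ≤ 40%
LTV: 34,700 ÷ 39,500 = 87.8%, within 100% cap
Credit 702 → row 673–719; LTV 87.8% → column 87.01–100%. Grid cell → 8.5%.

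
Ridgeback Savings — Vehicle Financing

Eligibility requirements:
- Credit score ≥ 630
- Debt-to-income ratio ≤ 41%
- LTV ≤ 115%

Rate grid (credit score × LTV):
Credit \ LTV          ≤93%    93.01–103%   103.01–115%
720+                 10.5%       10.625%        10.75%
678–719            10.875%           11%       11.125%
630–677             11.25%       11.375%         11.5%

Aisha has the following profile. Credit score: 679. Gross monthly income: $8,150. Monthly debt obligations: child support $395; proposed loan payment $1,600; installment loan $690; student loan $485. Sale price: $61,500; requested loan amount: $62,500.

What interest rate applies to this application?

11%

Credit score 679 ≥ 630; Total monthly debts = (395 + 1,600 + 690 + 485) = 3,170. DTI: 3,170 ÷ 8,150 = 38.9%, within the 41% cap
Loan-to-value = 62,500/61,500 = 101.6% — pass (115% max)
Score 679 is in the 678–719 band; LTV 101.6% is in the 93.01–103% band → 11%.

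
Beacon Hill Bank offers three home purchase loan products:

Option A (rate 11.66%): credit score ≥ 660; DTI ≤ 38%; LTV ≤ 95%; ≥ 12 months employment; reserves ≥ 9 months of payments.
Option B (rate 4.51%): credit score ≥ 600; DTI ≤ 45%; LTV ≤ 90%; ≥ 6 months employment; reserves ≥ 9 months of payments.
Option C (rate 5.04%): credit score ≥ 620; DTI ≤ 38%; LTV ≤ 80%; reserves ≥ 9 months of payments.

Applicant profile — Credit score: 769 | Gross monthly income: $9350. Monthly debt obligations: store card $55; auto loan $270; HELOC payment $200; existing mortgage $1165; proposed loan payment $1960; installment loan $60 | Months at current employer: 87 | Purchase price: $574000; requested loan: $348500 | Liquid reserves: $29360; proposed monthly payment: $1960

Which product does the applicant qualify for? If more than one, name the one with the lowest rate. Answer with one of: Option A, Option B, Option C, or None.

Total debts = (55 + 270 + 200 + 1,165 + 1,960 + 60) = 3,710; DTI = 3,710/9,350 = 39.7%.
LTV = 348,500/574,000 = 60.7%.
Reserves = 29,360/1,960 = 15.0 months.
Option A: score 769 ≥ 660; DTI 39.7% > 38%; LTV 60.7% ≤ 95%; employment 87 ≥ 12 mo; reserves 15.0 ≥ 9 mo → does not qualify.
Option B: score 769 ≥ 600; DTI 39.7% ≤ 45%; LTV 60.7% ≤ 90%; employment 87 ≥ 6 mo; reserves 15.0 ≥ 9 mo → qualifies.
Option C: score 769 ≥ 620; DTI 39.7% > 38%; LTV 60.7% ≤ 80%; reserves 15.0 ≥ 9 mo → does not qualify.

Option B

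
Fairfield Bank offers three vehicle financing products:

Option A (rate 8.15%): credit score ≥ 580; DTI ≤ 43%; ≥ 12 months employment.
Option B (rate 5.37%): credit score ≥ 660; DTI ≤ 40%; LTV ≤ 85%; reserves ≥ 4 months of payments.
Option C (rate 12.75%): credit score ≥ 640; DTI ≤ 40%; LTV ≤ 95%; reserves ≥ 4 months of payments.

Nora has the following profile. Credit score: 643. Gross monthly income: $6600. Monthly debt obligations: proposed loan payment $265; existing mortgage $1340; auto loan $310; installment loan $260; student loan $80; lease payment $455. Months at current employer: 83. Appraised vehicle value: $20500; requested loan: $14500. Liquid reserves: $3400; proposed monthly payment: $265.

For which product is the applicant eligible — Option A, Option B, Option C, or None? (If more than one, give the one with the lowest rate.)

Option A

Total debts = (265 + 1,340 + 310 + 260 + 80 + 455) = 2,710; DTI = 2,710/6,600 = 41.1%.
LTV = 14,500/20,500 = 70.7%.
Reserves = 3,400/265 = 12.8 months.
Option A: score 643 ≥ 580; DTI 41.1% ≤ 43%; employment 83 ≥ 12 mo → qualifies.
Option B: score 643 < 660; DTI 41.1% > 40%; LTV 70.7% ≤ 85%; reserves 12.8 ≥ 4 mo → does not qualify.
Option C: score 643 ≥ 640; DTI 41.1% > 40%; LTV 70.7% ≤ 95%; reserves 12.8 ≥ 4 mo → does not qualify.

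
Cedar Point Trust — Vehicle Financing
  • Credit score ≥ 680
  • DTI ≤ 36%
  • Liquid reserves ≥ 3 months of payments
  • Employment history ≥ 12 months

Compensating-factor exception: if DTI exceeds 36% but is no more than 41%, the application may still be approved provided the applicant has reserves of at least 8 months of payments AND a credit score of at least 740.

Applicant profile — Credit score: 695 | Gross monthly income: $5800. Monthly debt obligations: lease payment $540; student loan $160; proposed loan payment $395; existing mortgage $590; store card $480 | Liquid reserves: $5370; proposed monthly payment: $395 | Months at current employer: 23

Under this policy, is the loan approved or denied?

Credit score 695 ≥ 680 (meets base)
Total debts = (540 + 160 + 395 + 590 + 480) = 2,165. DTI: 2,165 ÷ 5,800 = 37.3%, over the 36% base limit.
Liquid reserves cover 5,370/395 = 13.6 months — ≥ 3 required
Employment 23 ≥ 12 months
DTI 37.3% is within the 36%–41% exception band; checking compensating factors.
Reserves 13.6 ≥ 8 months; credit score 695 < 740.
Override conditions not both satisfied; exception does not apply.

Denied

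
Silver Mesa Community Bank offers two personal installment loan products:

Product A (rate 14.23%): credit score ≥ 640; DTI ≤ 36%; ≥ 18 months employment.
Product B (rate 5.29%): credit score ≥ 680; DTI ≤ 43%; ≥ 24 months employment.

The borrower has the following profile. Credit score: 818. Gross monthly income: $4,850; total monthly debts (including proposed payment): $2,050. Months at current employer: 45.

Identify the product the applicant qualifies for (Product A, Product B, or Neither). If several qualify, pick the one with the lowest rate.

DTI = 2,050/4,850 = 42.3%.
Product A: score 818 ≥ 640; DTI 42.3% > 36%; employment 45 ≥ 18 mo → does not qualify.
Product B: score 818 ≥ 680; DTI 42.3% ≤ 43%; employment 45 ≥ 24 mo → qualifies.

Product B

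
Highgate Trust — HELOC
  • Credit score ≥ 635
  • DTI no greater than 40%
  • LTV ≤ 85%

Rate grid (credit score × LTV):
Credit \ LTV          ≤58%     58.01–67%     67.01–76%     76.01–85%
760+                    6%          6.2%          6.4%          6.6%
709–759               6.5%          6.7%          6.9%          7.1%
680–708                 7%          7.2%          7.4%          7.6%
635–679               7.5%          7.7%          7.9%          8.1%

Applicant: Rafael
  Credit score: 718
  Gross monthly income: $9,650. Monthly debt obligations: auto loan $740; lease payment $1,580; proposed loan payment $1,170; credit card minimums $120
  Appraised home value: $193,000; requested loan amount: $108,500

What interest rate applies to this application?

Credit score 718 ≥ 635; Total monthly debts = (740 + 1,580 + 1,170 + 120) = 3,610. Debt-to-income = 3,610/9,650 = 37.4% — meets 40% limit
Loan-to-value = 108,500/193,000 = 56.2% — pass (85% max)
Credit 718 → row 709–759; LTV 56.2% → column ≤58%. Grid cell → 6.5%.

6.5%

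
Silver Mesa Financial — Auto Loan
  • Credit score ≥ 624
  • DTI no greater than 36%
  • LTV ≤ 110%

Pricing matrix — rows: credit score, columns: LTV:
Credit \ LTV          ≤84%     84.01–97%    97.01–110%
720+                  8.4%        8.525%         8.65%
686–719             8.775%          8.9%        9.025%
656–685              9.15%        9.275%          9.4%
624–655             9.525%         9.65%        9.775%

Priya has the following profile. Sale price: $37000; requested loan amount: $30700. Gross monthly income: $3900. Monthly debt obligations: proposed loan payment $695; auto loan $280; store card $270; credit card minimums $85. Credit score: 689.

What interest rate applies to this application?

Credit score 689 ≥ 624; Total monthly debts = (695 + 280 + 270 + 85) = 1,330. DTI: 1,330 ÷ 3,900 = 34.1%, within the 36% cap
LTV: 30,700 ÷ 37,000 = 83%, within 110% cap
Score 689 is in the 686–719 band; LTV 83% is in the ≤84% band → 8.775%.

8.775%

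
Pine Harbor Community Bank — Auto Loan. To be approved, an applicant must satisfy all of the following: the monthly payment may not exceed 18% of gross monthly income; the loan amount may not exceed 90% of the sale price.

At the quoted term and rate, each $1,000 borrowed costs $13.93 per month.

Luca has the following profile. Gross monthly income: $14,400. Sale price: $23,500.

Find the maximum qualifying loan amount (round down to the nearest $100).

$21,100

Payment cap: 18% × $14,400 = $2,592/month.
At $13.93 per $1,000, that supports 2,592/13.93 × 1,000 ≈ $186,073 → $186,000.
LTV cap: 90% × $23,500 = $21,150 → $21,100.
Binding constraint: loan-to-value.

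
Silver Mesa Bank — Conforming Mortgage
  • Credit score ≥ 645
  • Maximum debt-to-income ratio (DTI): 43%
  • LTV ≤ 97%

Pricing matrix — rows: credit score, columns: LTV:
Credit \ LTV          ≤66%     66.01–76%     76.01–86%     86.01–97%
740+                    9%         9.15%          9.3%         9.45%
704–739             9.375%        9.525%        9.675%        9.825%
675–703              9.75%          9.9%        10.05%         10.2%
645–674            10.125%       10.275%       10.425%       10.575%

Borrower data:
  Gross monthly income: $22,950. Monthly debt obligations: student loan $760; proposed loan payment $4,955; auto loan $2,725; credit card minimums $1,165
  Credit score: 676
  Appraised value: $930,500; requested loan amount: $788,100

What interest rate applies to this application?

Credit score 676 ≥ 645; Total monthly debts = (760 + 4,955 + 2,725 + 1,165) = 9,605. DTI = 9,605/22,950 = 41.9% ≤ 43%
LTV: 788,100 ÷ 930,500 = 84.7%, within 97% cap
Score 676 is in the 675–703 band; LTV 84.7% is in the 76.01–86% band → 10.05%.

10.05%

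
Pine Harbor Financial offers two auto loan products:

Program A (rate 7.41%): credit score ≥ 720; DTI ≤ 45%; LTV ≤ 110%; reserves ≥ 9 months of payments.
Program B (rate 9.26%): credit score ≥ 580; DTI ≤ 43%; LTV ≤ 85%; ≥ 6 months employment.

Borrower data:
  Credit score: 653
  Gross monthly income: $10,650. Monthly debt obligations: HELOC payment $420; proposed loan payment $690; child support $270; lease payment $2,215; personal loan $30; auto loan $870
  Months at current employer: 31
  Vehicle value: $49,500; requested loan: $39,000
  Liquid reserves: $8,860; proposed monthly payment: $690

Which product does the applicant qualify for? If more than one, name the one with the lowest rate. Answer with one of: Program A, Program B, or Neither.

Total debts = (420 + 690 + 270 + 2,215 + 30 + 870) = 4,495; DTI = 4,495/10,650 = 42.2%.
LTV = 39,000/49,500 = 78.8%.
Reserves = 8,860/690 = 12.8 months.
Program A: score 653 < 720; DTI 42.2% ≤ 45%; LTV 78.8% ≤ 110%; reserves 12.8 ≥ 9 mo → does not qualify.
Program B: score 653 ≥ 580; DTI 42.2% ≤ 43%; LTV 78.8% ≤ 85%; employment 31 ≥ 6 mo → qualifies.

Program B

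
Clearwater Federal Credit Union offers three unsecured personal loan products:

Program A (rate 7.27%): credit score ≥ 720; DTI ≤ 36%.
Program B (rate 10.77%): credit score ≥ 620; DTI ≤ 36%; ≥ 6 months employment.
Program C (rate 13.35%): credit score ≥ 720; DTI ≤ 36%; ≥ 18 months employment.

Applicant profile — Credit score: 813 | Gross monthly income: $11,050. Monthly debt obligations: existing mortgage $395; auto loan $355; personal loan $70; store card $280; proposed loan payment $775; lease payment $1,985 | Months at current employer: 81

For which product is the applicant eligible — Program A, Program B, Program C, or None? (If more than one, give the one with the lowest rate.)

Program A

Total debts = (395 + 355 + 70 + 280 + 775 + 1,985) = 3,860; DTI = 3,860/11,050 = 34.9%.
Program A: score 813 ≥ 720; DTI 34.9% ≤ 36% → qualifies.
Program B: score 813 ≥ 620; DTI 34.9% ≤ 36%; employment 81 ≥ 6 mo → qualifies.
Program C: score 813 ≥ 720; DTI 34.9% ≤ 36%; employment 81 ≥ 18 mo → qualifies.
Qualifying: Program A, Program B, Program C. Lowest rate is 7.27% → Program A.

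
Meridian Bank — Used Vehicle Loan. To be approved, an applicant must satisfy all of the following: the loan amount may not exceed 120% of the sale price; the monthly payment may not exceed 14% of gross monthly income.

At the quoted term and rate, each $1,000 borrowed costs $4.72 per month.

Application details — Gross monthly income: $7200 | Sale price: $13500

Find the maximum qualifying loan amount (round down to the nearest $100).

$16,200

Payment cap: 14% × $7,200 = $1,008/month.
At $4.72 per $1,000, that supports 1,008/4.72 × 1,000 ≈ $213,559 → $213,500.
LTV cap: 120% × $13,500 = $16,200 → $16,200.
Binding constraint: loan-to-value.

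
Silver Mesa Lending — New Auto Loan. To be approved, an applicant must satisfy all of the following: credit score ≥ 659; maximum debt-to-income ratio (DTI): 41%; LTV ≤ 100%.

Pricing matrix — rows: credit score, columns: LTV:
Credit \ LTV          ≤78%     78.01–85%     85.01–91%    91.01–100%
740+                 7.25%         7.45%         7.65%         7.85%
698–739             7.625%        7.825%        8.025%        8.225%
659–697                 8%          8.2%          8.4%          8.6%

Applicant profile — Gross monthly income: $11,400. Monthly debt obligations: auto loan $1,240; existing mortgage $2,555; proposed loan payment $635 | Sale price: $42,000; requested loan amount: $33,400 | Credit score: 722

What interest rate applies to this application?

7.825%

Credit score 722 ≥ 659; Total monthly debts = (1,240 + 2,555 + 635) = 4,430. Debt-to-income = 4,430/11,400 = 38.9% — meets 41% limit
LTV = 33,400/42,000 = 79.5% ≤ 100%
Credit 722 → row 698–739; LTV 79.5% → column 78.01–85%. Grid cell → 7.825%.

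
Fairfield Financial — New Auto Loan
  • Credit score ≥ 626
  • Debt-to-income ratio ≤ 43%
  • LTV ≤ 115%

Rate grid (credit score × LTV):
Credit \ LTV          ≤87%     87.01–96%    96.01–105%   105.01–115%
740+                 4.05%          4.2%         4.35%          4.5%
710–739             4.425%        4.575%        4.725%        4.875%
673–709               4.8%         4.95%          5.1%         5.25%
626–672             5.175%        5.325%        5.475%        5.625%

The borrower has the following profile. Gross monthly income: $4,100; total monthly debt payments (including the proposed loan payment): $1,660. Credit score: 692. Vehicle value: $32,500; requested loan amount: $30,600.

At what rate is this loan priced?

Credit score 692 ≥ 626; DTI: 1,660 ÷ 4,100 = 40.5%, within the 43% cap
Loan-to-value = 30,600/32,500 = 94.2% — pass (115% max)
Score 692 is in the 673–709 band; LTV 94.2% is in the 87.01–96% band → 4.95%.

4.95%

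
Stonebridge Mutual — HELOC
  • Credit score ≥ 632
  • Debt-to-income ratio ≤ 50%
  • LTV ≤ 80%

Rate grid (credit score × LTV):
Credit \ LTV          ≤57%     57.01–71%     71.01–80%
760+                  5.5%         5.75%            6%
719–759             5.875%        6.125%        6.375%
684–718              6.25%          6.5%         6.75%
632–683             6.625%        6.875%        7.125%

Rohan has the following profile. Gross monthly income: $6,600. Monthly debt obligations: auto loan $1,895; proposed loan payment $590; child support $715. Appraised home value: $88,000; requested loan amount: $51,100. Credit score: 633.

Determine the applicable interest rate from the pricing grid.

6.875%

Credit score 633 ≥ 632; Total monthly debts = (1,895 + 590 + 715) = 3,200. DTI: 3,200 ÷ 6,600 = 48.5%, within the 50% cap
Loan-to-value = 51,100/88,000 = 58.1% — pass (80% max)
Score 633 is in the 632–683 band; LTV 58.1% is in the 57.01–71% band → 6.875%.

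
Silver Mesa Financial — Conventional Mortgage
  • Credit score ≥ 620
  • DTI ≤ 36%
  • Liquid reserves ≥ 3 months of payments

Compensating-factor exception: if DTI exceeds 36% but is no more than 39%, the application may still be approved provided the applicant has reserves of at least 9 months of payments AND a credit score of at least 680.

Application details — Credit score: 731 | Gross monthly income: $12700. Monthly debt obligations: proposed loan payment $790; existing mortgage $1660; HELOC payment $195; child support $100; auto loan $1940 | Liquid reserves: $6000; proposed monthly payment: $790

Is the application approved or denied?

Credit score 731 ≥ 620 (meets base)
Total debts = (790 + 1,660 + 195 + 100 + 1,940) = 4,685. DTI: 4,685 ÷ 12,700 = 36.9%, over the 36% base limit.
Liquid reserves cover 6,000/790 = 7.6 months — ≥ 3 required
DTI 36.9% is within the 36%–39% exception band; checking compensating factors.
Reserves 7.6 < 9 months; credit score 731 ≥ 680.
Override conditions not both satisfied; exception does not apply.

Denied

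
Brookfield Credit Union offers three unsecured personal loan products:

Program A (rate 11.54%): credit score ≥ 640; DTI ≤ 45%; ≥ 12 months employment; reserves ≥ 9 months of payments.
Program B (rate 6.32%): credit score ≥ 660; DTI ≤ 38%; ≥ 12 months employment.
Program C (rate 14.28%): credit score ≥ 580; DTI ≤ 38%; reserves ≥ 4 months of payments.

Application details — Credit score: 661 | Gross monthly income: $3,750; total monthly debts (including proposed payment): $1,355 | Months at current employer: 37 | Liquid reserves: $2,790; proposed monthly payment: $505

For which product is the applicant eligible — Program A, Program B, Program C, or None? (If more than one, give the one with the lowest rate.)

DTI = 1,355/3,750 = 36.1%.
Reserves = 2,790/505 = 5.5 months.
Program A: score 661 ≥ 640; DTI 36.1% ≤ 45%; employment 37 ≥ 12 mo; reserves 5.5 < 9 mo → does not qualify.
Program B: score 661 ≥ 660; DTI 36.1% ≤ 38%; employment 37 ≥ 12 mo → qualifies.
Program C: score 661 ≥ 580; DTI 36.1% ≤ 38%; reserves 5.5 ≥ 4 mo → qualifies.
Qualifying: Program B, Program C. Lowest rate is 6.32% → Program B.

Program B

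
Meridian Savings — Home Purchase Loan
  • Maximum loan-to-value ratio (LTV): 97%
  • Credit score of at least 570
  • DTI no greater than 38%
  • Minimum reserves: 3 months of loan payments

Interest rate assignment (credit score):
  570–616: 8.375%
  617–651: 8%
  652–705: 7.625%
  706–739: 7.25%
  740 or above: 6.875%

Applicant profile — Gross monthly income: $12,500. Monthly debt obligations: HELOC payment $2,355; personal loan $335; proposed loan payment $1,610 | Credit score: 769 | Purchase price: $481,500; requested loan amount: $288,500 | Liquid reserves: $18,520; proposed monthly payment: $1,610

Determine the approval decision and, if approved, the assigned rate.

Credit score 769 ≥ 570 (meets minimum)
Total monthly debts = (2,355 + 335 + 1,610) = 4,300. DTI = 4,300/12,500 = 34.4% ≤ 38%
Reserves = 18,520/1,610 = 11.5 months ≥ 3
LTV = 288,500/481,500 = 59.9% ≤ 97%
All requirements met. Score 769 falls in the 740 or above tier → 6.875%.

Approved at 6.875%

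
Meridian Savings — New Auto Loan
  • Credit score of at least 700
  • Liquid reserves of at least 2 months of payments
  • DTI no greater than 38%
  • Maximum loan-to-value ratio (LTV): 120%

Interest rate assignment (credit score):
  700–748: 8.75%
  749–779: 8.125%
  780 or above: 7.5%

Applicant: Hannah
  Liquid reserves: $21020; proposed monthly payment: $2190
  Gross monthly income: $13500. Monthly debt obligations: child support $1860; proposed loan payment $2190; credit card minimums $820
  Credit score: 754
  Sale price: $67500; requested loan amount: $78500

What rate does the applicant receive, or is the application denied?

Credit score 754 ≥ 700 (meets minimum)
LTV = 78,500/67,500 = 116.3% ≤ 120%
Liquid reserves cover 21,020/2,190 = 9.6 months — ≥ 2 required
Total monthly debts = (1,860 + 2,190 + 820) = 4,870. DTI = 4,870/13,500 = 36.1% ≤ 38%
All requirements met. Score 754 falls in the 749–779 tier → 8.125%.

Approved at 8.125%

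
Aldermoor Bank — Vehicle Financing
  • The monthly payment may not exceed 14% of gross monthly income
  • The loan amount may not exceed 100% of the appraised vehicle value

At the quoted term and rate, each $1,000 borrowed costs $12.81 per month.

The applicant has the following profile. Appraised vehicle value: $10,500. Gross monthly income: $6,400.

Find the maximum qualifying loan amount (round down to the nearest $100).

Payment cap: 14% × $6,400 = $896/month.
At $12.81 per $1,000, that supports 896/12.81 × 1,000 ≈ $69,945 → $69,900.
LTV cap: 100% × $10,500 = $10,500 → $10,500.
Binding constraint: loan-to-value.

$10,500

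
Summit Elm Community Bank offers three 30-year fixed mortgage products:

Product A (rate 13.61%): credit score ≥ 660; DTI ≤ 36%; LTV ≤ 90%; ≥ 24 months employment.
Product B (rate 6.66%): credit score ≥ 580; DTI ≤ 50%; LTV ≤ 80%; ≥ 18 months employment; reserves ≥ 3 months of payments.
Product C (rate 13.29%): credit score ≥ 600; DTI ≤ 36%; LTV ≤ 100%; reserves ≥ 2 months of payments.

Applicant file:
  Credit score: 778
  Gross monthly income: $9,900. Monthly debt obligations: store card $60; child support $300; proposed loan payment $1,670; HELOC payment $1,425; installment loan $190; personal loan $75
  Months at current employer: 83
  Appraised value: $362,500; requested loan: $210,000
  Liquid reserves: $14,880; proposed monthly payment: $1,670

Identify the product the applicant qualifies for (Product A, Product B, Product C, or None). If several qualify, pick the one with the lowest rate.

Product B

Total debts = (60 + 300 + 1,670 + 1,425 + 190 + 75) = 3,720; DTI = 3,720/9,900 = 37.6%.
LTV = 210,000/362,500 = 57.9%.
Reserves = 14,880/1,670 = 8.9 months.
Product A: score 778 ≥ 660; DTI 37.6% > 36%; LTV 57.9% ≤ 90%; employment 83 ≥ 24 mo → does not qualify.
Product B: score 778 ≥ 580; DTI 37.6% ≤ 50%; LTV 57.9% ≤ 80%; employment 83 ≥ 18 mo; reserves 8.9 ≥ 3 mo → qualifies.
Product C: score 778 ≥ 600; DTI 37.6% > 36%; LTV 57.9% ≤ 100%; reserves 8.9 ≥ 2 mo → does not qualify.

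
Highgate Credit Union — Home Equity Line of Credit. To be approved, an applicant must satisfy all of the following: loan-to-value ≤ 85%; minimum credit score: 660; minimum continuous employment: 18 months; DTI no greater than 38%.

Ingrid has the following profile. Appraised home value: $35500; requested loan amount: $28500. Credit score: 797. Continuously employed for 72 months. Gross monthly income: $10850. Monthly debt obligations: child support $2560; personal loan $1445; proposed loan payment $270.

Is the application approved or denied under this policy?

LTV = 28,500/35,500 = 80.3% ≤ 85%
Credit score 797 ≥ 660 (meets)
Employment 72 ≥ 18 months
Total monthly debts = (2,560 + 1,445 + 270) = 4,275. DTI = 4,275/10,850 = 39.4% > 38%
Fails on DTI.

Denied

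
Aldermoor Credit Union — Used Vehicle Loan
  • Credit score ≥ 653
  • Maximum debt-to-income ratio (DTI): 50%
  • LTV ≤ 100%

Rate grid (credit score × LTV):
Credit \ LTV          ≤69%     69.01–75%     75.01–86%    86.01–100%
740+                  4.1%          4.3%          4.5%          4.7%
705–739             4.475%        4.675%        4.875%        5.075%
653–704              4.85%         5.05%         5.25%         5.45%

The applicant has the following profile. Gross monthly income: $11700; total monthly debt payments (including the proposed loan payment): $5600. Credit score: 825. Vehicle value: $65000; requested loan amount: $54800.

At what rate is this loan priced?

4.5%

Credit score 825 ≥ 653; Debt-to-income = 5,600/11,700 = 47.9% — meets 50% limit
LTV: 54,800 ÷ 65,000 = 84.3%, within 100% cap
Credit 825 → row 740+; LTV 84.3% → column 75.01–86%. Grid cell → 4.5%.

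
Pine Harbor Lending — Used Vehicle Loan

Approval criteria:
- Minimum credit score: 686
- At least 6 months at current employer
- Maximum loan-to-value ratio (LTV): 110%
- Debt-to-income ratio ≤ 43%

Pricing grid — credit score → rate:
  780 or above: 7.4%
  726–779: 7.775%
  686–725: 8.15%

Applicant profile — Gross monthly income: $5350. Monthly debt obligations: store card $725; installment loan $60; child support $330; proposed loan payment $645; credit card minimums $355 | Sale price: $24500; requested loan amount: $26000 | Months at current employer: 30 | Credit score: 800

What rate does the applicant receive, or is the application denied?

Approved at 7.4%

Credit score 800 ≥ 686 (meets minimum)
LTV = 26,000/24,500 = 106.1% ≤ 110%
Total monthly debts = (725 + 60 + 330 + 645 + 355) = 2,115. DTI: 2,115 ÷ 5,350 = 39.5%, within the 43% cap
Employment 30 ≥ 6 months
All requirements met. Score 800 falls in the 780 or above tier → 7.4%.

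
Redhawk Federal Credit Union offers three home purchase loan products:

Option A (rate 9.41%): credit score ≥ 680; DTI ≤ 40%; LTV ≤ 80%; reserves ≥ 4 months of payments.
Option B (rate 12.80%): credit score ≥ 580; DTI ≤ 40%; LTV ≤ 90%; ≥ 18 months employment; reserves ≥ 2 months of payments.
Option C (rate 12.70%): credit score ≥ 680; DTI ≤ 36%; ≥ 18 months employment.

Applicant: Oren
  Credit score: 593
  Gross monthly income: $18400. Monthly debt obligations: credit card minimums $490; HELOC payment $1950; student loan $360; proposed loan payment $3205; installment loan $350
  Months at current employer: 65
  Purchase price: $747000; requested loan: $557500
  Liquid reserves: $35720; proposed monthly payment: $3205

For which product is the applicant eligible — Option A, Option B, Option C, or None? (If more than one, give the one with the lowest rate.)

Option B

Total debts = (490 + 1,950 + 360 + 3,205 + 350) = 6,355; DTI = 6,355/18,400 = 34.5%.
LTV = 557,500/747,000 = 74.6%.
Reserves = 35,720/3,205 = 11.1 months.
Option A: score 593 < 680; DTI 34.5% ≤ 40%; LTV 74.6% ≤ 80%; reserves 11.1 ≥ 4 mo → does not qualify.
Option B: score 593 ≥ 580; DTI 34.5% ≤ 40%; LTV 74.6% ≤ 90%; employment 65 ≥ 18 mo; reserves 11.1 ≥ 2 mo → qualifies.
Option C: score 593 < 680; DTI 34.5% ≤ 36%; employment 65 ≥ 18 mo → does not qualify.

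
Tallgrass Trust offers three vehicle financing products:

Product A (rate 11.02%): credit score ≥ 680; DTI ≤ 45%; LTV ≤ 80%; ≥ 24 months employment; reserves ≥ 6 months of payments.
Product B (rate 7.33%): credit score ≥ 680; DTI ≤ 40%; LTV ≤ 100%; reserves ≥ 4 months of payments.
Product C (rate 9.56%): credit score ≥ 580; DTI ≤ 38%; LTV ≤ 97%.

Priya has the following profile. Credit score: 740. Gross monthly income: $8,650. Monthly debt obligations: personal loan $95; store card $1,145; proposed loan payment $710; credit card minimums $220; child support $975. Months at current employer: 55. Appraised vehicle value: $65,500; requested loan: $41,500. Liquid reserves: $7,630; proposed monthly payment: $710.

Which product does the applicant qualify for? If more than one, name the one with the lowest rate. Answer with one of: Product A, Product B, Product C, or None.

Product B

Total debts = (95 + 1,145 + 710 + 220 + 975) = 3,145; DTI = 3,145/8,650 = 36.4%.
LTV = 41,500/65,500 = 63.4%.
Reserves = 7,630/710 = 10.7 months.
Product A: score 740 ≥ 680; DTI 36.4% ≤ 45%; LTV 63.4% ≤ 80%; employment 55 ≥ 24 mo; reserves 10.7 ≥ 6 mo → qualifies.
Product B: score 740 ≥ 680; DTI 36.4% ≤ 40%; LTV 63.4% ≤ 100%; reserves 10.7 ≥ 4 mo → qualifies.
Product C: score 740 ≥ 580; DTI 36.4% ≤ 38%; LTV 63.4% ≤ 97% → qualifies.
Qualifying: Product A, Product B, Product C. Lowest rate is 7.33% → Product B.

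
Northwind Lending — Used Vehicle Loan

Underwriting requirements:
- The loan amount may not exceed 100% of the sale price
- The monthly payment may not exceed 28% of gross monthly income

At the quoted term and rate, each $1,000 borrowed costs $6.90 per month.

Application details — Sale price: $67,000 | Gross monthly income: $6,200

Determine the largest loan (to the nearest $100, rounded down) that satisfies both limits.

Payment cap: 28% × $6,200 = $1,736/month.
At $6.90 per $1,000, that supports 1,736/6.90 × 1,000 ≈ $251,594 → $251,500.
LTV cap: 100% × $67,000 = $67,000 → $67,000.
Binding constraint: loan-to-value.

$67,000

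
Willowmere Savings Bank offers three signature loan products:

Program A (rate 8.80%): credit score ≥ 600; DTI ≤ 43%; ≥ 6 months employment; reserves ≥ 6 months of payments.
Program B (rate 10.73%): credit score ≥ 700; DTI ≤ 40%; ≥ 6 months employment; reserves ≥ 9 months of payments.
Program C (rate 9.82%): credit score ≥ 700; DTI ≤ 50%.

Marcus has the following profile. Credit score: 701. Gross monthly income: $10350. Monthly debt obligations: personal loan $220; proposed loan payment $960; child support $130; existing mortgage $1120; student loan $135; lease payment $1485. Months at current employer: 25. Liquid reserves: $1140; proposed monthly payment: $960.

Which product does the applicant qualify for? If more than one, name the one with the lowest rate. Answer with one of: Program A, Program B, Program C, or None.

Total debts = (220 + 960 + 130 + 1,120 + 135 + 1,485) = 4,050; DTI = 4,050/10,350 = 39.1%.
Reserves = 1,140/960 = 1.2 months.
Program A: score 701 ≥ 600; DTI 39.1% ≤ 43%; employment 25 ≥ 6 mo; reserves 1.2 < 6 mo → does not qualify.
Program B: score 701 ≥ 700; DTI 39.1% ≤ 40%; employment 25 ≥ 6 mo; reserves 1.2 < 9 mo → does not qualify.
Program C: score 701 ≥ 700; DTI 39.1% ≤ 50% → qualifies.

Program C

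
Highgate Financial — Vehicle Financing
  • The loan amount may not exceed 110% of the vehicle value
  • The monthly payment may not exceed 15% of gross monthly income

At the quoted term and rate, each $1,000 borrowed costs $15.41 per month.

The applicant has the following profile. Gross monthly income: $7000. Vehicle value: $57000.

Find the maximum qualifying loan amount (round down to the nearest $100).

Payment cap: 15% × $7,000 = $1,050/month.
At $15.41 per $1,000, that supports 1,050/15.41 × 1,000 ≈ $68,137 → $68,100.
LTV cap: 110% × $57,000 = $62,700 → $62,700.
Binding constraint: loan-to-value.

$62,700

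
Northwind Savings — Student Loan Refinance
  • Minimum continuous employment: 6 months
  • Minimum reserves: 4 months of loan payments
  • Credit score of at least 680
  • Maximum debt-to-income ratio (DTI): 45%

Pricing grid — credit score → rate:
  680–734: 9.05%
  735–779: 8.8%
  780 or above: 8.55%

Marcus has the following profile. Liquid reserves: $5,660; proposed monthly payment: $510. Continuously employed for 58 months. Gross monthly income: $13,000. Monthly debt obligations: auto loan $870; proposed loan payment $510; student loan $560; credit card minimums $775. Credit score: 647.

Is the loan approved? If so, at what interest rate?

Denied

Credit score 647 < 680 (below minimum)
Reserves = 5,660/510 = 11.1 months ≥ 4
Employment 58 ≥ 6 months
Total monthly debts = (870 + 510 + 560 + 775) = 2,715. Debt-to-income = 2,715/13,000 = 20.9% — meets 45% limit
Not all requirements met → denied.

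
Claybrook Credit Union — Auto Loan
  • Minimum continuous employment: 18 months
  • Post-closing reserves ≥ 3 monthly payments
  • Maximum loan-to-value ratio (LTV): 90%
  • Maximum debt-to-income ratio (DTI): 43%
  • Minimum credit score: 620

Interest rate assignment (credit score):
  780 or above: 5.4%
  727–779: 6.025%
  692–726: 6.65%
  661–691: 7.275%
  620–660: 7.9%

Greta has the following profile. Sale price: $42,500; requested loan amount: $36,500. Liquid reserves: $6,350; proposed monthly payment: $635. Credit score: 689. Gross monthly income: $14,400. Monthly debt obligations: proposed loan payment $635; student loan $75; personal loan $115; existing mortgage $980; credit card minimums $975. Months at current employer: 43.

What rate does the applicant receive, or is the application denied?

Approved at 7.275%

Credit score 689 ≥ 620 (meets minimum)
Liquid reserves cover 6,350/635 = 10.0 months — ≥ 3 required
LTV = 36,500/42,500 = 85.9% ≤ 90%
Total monthly debts = (635 + 75 + 115 + 980 + 975) = 2,780. Debt-to-income = 2,780/14,400 = 19.3% — meets 43% limit
Employment 43 ≥ 18 months
All requirements met. Score 689 falls in the 661–691 tier → 7.275%.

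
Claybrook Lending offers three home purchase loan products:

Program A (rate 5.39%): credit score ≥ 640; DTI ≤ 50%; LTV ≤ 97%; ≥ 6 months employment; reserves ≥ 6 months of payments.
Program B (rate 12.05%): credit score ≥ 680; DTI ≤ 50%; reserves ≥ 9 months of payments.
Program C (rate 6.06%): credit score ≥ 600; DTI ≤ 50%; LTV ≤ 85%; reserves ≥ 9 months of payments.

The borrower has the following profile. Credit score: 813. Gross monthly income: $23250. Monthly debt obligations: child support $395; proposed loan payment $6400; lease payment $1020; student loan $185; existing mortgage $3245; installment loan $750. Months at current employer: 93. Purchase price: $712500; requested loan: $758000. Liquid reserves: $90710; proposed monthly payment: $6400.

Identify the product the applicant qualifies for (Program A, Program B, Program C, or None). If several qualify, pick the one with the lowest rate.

Total debts = (395 + 6,400 + 1,020 + 185 + 3,245 + 750) = 11,995; DTI = 11,995/23,250 = 51.6%.
LTV = 758,000/712,500 = 106.4%.
Reserves = 90,710/6,400 = 14.2 months.
Program A: score 813 ≥ 640; DTI 51.6% > 50%; LTV 106.4% > 97%; employment 93 ≥ 6 mo; reserves 14.2 ≥ 6 mo → does not qualify.
Program B: score 813 ≥ 680; DTI 51.6% > 50%; reserves 14.2 ≥ 9 mo → does not qualify.
Program C: score 813 ≥ 600; DTI 51.6% > 50%; LTV 106.4% > 85%; reserves 14.2 ≥ 9 mo → does not qualify.

None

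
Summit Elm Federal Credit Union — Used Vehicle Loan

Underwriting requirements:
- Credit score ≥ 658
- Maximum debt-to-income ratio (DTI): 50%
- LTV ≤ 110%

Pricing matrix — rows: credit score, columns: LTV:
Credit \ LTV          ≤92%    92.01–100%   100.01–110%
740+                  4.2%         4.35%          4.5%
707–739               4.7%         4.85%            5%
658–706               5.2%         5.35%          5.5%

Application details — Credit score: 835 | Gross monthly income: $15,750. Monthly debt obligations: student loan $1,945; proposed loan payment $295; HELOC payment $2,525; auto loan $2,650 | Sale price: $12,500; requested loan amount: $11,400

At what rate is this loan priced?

4.2%

Credit score 835 ≥ 658; Total monthly debts = (1,945 + 295 + 2,525 + 2,650) = 7,415. DTI = 7,415/15,750 = 47.1% ≤ 50%
LTV = 11,400/12,500 = 91.2% ≤ 110%
Credit 835 → row 740+; LTV 91.2% → column ≤92%. Grid cell → 4.2%.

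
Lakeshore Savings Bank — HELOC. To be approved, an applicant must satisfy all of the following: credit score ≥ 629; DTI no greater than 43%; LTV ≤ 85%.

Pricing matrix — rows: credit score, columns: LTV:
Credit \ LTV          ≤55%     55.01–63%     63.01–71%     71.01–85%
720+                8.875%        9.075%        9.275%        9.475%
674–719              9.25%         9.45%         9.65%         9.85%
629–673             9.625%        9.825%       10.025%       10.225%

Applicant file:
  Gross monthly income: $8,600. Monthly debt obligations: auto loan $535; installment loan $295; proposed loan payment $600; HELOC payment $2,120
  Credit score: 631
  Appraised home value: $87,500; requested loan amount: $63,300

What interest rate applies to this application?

Credit score 631 ≥ 629; Total monthly debts = (535 + 295 + 600 + 2,120) = 3,550. DTI: 3,550 ÷ 8,600 = 41.3%, within the 43% cap
LTV = 63,300/87,500 = 72.3% ≤ 85%
Row: 631 falls in 629–673. Column: 72.3% falls in 71.01–85%. Rate = 10.225%.

10.225%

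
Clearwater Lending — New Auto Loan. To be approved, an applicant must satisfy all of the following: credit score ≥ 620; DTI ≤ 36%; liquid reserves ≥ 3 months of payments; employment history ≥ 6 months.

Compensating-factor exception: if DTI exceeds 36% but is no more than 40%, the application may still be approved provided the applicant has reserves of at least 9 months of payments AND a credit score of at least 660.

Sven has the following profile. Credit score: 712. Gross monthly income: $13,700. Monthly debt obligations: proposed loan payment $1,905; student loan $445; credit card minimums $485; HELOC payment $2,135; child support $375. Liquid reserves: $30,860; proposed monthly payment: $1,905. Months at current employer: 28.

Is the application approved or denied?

Approved

Credit score 712 ≥ 620 (meets base)
Total debts = (1,905 + 445 + 485 + 2,135 + 375) = 5,345. DTI: 5,345 ÷ 13,700 = 39%, over the 36% base limit.
Reserves: 30,860 ÷ 1,905 = 16.2 months (meets 3-month minimum)
Employment 28 ≥ 6 months
39% falls in the override range (36%–40%), so the compensating-factor test applies.
Reserves 16.2 ≥ 9 months; credit score 712 ≥ 660.
Both compensating conditions met → exception applies.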